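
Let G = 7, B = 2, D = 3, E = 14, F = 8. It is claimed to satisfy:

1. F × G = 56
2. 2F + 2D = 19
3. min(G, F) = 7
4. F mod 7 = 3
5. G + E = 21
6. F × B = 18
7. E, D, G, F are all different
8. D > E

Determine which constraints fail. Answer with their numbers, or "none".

1. F × G = 8 × 7 = 56  ✓
2. 2F + 2D = 2(8) + 2(3) = 22, not 19  ✗
3. min(7, 8) = 7  ✓
4. 8 mod 7 = 1, not 3  ✗
5. G + E = 7 + 14 = 21  ✓
6. F × B = 8 × 2 = 16, not 18  ✗
7. values 14, 3, 7, 8 are pairwise distinct  ✓
8. D = 3, E = 14; 3 ≤ 14 (want >)  ✗

The assignment fails constraints 2, 4, 6, and 8.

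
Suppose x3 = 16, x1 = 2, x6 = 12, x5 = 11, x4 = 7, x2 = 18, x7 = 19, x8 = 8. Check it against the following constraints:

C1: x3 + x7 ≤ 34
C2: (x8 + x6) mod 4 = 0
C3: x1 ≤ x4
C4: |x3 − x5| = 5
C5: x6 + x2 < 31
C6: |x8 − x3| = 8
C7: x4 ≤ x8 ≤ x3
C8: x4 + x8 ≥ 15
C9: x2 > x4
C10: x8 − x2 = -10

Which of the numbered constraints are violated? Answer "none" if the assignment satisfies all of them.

C1: x3 + x7 = 16 + 19 = 35; 35 > 34, bound 34 not met — violated.
C2: x8 + x6 = 20; 20 mod 4 = 0 — satisfied.
C3: x1 = 2, x4 = 7; 2 ≤ 7 — satisfied.
C4: |16 − 11| = 5 — satisfied.
C5: x6 + x2 = 12 + 18 = 30; 30 < 31 — satisfied.
C6: |8 − 16| = 8 — satisfied.
C7: values 7 ≤ 8 ≤ 16 — satisfied.
C8: x4 + x8 = 7 + 8 = 15; 15 ≥ 15 — satisfied.
C9: x2 = 18, x4 = 7; 18 > 7 — satisfied.
C10: x8 − x2 = 8 − 18 = -10 — satisfied.

Constraint 1 does not hold.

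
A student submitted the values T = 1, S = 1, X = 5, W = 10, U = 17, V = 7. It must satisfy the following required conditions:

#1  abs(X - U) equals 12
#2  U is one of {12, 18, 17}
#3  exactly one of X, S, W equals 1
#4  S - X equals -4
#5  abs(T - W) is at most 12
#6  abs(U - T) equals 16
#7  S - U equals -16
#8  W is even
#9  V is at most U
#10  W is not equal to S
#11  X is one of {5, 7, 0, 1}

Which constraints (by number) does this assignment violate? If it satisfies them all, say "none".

All constraints are satisfied.

#1 abs(5 - 17) = 12 — satisfied.
#2 U = 17 is in {12, 18, 17} — satisfied.
#3 X=5, S=1, W=10; 1 of them equals 1 — satisfied.
#4 S - X = 1 - 5 = -4 — satisfied.
#5 abs(1 - 10) = 9; 9 ≤ 12 — satisfied.
#6 abs(17 - 1) = 16 — satisfied.
#7 S - U = 1 - 17 = -16 — satisfied.
#8 W = 10 is even — satisfied.
#9 V = 7, U = 17; 7 ≤ 17 — satisfied.
#10 W = 10, S = 1; distinct — satisfied.
#11 X = 5 is in {5, 7, 0, 1} — satisfied.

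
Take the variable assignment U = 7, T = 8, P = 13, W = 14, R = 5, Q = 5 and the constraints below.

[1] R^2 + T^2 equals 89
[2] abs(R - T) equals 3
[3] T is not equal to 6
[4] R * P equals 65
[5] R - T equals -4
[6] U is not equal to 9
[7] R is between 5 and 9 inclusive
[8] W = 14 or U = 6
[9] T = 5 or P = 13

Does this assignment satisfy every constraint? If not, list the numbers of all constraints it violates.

Violated: 5.

[1] R^2 + T^2 = 5^2 + 8^2 = 25 + 64 = 89 — OK.
[2] abs(5 - 8) = 3 — OK.
[3] T = 8, and 8 ≠ 6 — OK.
[4] R * P = 5 * 13 = 65 — OK.
[5] R - T = 5 - 8 = -3, not -4 — violated.
[6] U = 7, and 7 ≠ 9 — OK.
[7] R = 5 lies in [5, 9] — OK.
[8] W = 14 = 14 (first disjunct) — OK.
[9] T = 8 ≠ 5, but P = 13 = 13 (second disjunct) — OK.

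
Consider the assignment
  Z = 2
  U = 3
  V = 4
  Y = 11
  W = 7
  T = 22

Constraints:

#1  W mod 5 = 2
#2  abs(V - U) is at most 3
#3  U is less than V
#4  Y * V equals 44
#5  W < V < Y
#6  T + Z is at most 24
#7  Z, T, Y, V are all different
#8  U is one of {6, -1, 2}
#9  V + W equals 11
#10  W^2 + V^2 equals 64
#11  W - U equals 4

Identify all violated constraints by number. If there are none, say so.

The assignment fails constraints 5, 8, 10.

#1 7 mod 5 = 2  OK
#2 abs(4 - 3) = 1; 1 ≤ 3  OK
#3 U = 3, V = 4; 3 < 4  OK
#4 Y * V = 11 * 4 = 44  OK
#5 values 7, 4, 11; W = 7 is not < V = 4  FAIL
#6 T + Z = 22 + 2 = 24; 24 ≤ 24  OK
#7 values 2, 22, 11, 4 are pairwise distinct  OK
#8 U = 3 is not in {6, -1, 2}  FAIL
#9 V + W = 4 + 7 = 11  OK
#10 W^2 + V^2 = 7^2 + 4^2 = 49 + 16 = 65, not 64  FAIL
#11 W - U = 7 - 3 = 4  OK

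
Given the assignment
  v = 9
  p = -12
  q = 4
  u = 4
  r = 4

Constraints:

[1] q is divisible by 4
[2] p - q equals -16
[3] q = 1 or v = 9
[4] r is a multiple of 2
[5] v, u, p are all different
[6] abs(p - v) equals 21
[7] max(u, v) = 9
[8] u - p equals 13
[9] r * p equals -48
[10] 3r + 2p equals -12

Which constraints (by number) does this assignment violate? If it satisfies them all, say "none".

[1] 4 / 4 = 1, so 4 divides 4 — OK.
[2] p - q = -12 - 4 = -16 — OK.
[3] q = 4 ≠ 1, but v = 9 = 9 (second disjunct) — OK.
[4] 4 / 2 = 2, so 2 divides 4 — OK.
[5] values 9, 4, -12 are pairwise distinct — OK.
[6] abs(-12 - 9) = 21 — OK.
[7] max(4, 9) = 9 — OK.
[8] u - p = 4 - (-12) = 16, not 13 — violated.
[9] r * p = 4 * (-12) = -48 — OK.
[10] 3r + 2p = 3(4) + 2(-12) = -12 — OK.

Violated: 8.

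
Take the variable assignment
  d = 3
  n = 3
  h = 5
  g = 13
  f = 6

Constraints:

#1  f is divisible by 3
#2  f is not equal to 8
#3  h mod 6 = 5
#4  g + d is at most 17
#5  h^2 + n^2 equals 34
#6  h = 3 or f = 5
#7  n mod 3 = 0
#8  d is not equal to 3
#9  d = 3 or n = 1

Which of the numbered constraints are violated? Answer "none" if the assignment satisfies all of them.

Constraints 6 and 8 do not hold.

#1 6 / 3 = 2, so 3 divides 6  OK
#2 f = 6, and 6 ≠ 8  OK
#3 5 mod 6 = 5  OK
#4 g + d = 13 + 3 = 16; 16 ≤ 17  OK
#5 h^2 + n^2 = 5^2 + 3^2 = 25 + 9 = 34  OK
#6 h = 5 ≠ 3 and f = 6 ≠ 5; both disjuncts false  FAIL
#7 3 mod 3 = 0  OK
#8 d = 3, but 3 is required to differ  FAIL
#9 d = 3 = 3 (first disjunct)  OK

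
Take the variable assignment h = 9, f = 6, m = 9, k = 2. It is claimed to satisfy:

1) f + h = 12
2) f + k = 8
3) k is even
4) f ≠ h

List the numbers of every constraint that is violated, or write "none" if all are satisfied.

Constraint 1 is violated.

1) f + h = 6 + 9 = 15, not 12 — fails.
2) f + k = 6 + 2 = 8 — holds.
3) k = 2 is even — holds.
4) f = 6, h = 9; distinct — holds.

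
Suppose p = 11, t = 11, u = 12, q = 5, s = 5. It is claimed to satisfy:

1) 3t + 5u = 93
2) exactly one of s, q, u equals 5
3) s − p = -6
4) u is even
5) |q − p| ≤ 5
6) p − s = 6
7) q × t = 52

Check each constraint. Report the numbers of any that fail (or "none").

Violated: 2, 5, 7.

1) 3t + 5u = 3(11) + 5(12) = 93  true
2) s=5, q=5, u=12; 2 of them equal 5, not exactly one  false
3) s − p = 5 − 11 = -6  true
4) u = 12 is even  true
5) |5 − 11| = 6; 6 > 5, exceeds bound 5  false
6) p − s = 11 − 5 = 6  true
7) q × t = 5 × 11 = 55, not 52  false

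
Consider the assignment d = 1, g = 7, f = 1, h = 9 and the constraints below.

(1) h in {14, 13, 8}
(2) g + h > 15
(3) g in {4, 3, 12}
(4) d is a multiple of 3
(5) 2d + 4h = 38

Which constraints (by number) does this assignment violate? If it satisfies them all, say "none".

(1) h = 9 is not in {14, 13, 8}  ✘
(2) g + h = 7 + 9 = 16; 16 > 15  ✔
(3) g = 7 is not in {4, 3, 12}  ✘
(4) 1 = 3*0 + 1, so 3 does not divide 1  ✘
(5) 2d + 4h = 2(1) + 4(9) = 38  ✔

No — constraints 1, 3, and 4 are not satisfied.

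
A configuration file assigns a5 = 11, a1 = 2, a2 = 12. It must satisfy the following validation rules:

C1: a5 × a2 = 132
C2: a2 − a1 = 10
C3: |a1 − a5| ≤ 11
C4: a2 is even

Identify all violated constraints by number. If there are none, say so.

The assignment satisfies every constraint.

C1: a5 × a2 = 11 × 12 = 132 — holds.
C2: a2 − a1 = 12 − 2 = 10 — holds.
C3: |2 − 11| = 9; 9 ≤ 11 — holds.
C4: a2 = 12 is even — holds.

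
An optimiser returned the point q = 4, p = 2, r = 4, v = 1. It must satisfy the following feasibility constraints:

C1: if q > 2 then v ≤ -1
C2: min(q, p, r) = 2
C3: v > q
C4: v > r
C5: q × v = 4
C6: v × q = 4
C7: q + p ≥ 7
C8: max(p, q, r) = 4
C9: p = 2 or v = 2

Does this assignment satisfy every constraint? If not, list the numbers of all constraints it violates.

C1: q = 4 > 2, so we need v ≤ -1; but v = 1 > -1  false
C2: min(4, 2, 4) = 2  true
C3: v = 1, q = 4; 1 ≤ 4 (want >)  false
C4: v = 1, r = 4; 1 ≤ 4 (want >)  false
C5: q × v = 4 × 1 = 4  true
C6: v × q = 1 × 4 = 4  true
C7: q + p = 4 + 2 = 6; 6 < 7, bound 7 not met  false
C8: max(2, 4, 4) = 4  true
C9: p = 2 = 2 (first disjunct)  true

Violated: 1, 3, 4, and 7.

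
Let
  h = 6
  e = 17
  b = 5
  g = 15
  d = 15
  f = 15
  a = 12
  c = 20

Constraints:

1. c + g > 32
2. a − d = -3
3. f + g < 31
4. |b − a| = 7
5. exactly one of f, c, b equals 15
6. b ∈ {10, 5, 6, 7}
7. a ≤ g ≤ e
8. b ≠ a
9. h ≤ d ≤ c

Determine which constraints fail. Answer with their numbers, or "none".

1. c + g = 20 + 15 = 35; 35 > 32 — OK.
2. a − d = 12 − 15 = -3 — OK.
3. f + g = 15 + 15 = 30; 30 < 31 — OK.
4. |5 − 12| = 7 — OK.
5. f=15, c=20, b=5; 1 of them equals 15 — OK.
6. b = 5 is in {10, 5, 6, 7} — OK.
7. values 12 ≤ 15 ≤ 17 — OK.
8. b = 5, a = 12; distinct — OK.
9. values 6 ≤ 15 ≤ 20 — OK.

None — every constraint holds.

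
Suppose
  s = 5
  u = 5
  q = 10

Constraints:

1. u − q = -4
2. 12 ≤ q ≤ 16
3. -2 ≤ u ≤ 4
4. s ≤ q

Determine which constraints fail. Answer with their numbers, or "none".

1. u − q = 5 − 10 = -5, not -4  false
2. q = 10 is outside [12, 16]  false
3. u = 5 is outside [-2, 4]  false
4. s = 5, q = 10; 5 ≤ 10  true

Violated: 1, 2, and 3.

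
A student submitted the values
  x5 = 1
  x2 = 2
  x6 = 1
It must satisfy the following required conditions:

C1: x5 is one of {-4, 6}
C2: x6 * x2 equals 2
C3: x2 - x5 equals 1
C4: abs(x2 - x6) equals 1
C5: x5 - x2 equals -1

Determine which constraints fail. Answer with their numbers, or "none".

Constraint 1 is violated.

C1: x5 = 1 is not in {-4, 6}  ✗
C2: x6 * x2 = 1 * 2 = 2  ✓
C3: x2 - x5 = 2 - 1 = 1  ✓
C4: abs(2 - 1) = 1  ✓
C5: x5 - x2 = 1 - 2 = -1  ✓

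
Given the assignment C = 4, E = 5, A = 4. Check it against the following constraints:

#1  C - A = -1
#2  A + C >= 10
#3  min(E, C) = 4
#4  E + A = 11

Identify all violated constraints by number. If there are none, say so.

#1 C - A = 4 - 4 = 0, not -1 — violated.
#2 A + C = 4 + 4 = 8; 8 < 10, bound 10 not met — violated.
#3 min(5, 4) = 4 — OK.
#4 E + A = 5 + 4 = 9, not 11 — violated.

Violated: 1, 2, and 4.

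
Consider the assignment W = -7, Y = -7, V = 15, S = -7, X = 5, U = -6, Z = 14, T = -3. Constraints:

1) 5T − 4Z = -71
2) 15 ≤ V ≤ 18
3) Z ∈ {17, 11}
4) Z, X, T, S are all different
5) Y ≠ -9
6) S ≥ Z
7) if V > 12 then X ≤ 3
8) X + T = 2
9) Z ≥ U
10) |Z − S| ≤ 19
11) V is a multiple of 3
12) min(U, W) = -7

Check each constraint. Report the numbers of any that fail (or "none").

1) 5T − 4Z = 5(-3) − 4(14) = -71  ✓
2) V = 15 lies in [15, 18]  ✓
3) Z = 14 is not in {17, 11}  ✗
4) values 14, 5, -3, -7 are pairwise distinct  ✓
5) Y = -7, and -7 ≠ -9  ✓
6) S = -7, Z = 14; -7 < 14 (want ≥)  ✗
7) V = 15 > 12, so we need X ≤ 3; but X = 5 > 3  ✗
8) X + T = 5 + (-3) = 2  ✓
9) Z = 14, U = -6; 14 ≥ -6  ✓
10) |14 − (-7)| = 21; 21 > 19, exceeds bound 19  ✗
11) 15 / 3 = 5, so 3 divides 15  ✓
12) min(-6, -7) = -7  ✓

Constraints 3, 6, 7, 10 do not hold.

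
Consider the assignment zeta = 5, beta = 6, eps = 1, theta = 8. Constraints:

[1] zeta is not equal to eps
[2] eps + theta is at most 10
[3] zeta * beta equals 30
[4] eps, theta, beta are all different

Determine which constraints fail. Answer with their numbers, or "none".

All constraints are satisfied.

[1] zeta = 5, eps = 1; distinct — satisfied.
[2] eps + theta = 1 + 8 = 9; 9 ≤ 10 — satisfied.
[3] zeta * beta = 5 * 6 = 30 — satisfied.
[4] values 1, 8, 6 are pairwise distinct — satisfied.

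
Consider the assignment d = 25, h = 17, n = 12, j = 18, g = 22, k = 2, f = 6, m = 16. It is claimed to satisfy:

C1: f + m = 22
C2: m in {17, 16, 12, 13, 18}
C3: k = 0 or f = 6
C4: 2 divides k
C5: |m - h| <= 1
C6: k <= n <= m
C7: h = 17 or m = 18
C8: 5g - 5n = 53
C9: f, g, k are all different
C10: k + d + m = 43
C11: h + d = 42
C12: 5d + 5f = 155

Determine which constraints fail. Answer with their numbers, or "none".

C1: f + m = 6 + 16 = 22 — holds.
C2: m = 16 is in {17, 16, 12, 13, 18} — holds.
C3: k = 2 ≠ 0, but f = 6 = 6 (second disjunct) — holds.
C4: 2 / 2 = 1, so 2 divides 2 — holds.
C5: |16 - 17| = 1; 1 ≤ 1 — holds.
C6: values 2 <= 12 <= 16 — holds.
C7: h = 17 = 17 (first disjunct) — holds.
C8: 5g - 5n = 5(22) - 5(12) = 50, not 53 — fails.
C9: values 6, 22, 2 are pairwise distinct — holds.
C10: k + d + m = 2 + 25 + 16 = 43 — holds.
C11: h + d = 17 + 25 = 42 — holds.
C12: 5d + 5f = 5(25) + 5(6) = 155 — holds.

Constraint 8 is violated.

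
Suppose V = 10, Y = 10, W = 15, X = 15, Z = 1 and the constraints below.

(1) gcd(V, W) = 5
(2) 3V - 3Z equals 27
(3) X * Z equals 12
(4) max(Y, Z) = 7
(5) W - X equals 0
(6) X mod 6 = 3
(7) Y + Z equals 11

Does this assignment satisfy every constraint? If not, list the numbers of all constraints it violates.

(1) gcd(10, 15) = 5  yes
(2) 3V - 3Z = 3(10) - 3(1) = 27  yes
(3) X * Z = 15 * 1 = 15, not 12  no
(4) max(10, 1) = 10, not 7  no
(5) W - X = 15 - 15 = 0  yes
(6) 15 mod 6 = 3  yes
(7) Y + Z = 10 + 1 = 11  yes

Constraints 3 and 4 do not hold.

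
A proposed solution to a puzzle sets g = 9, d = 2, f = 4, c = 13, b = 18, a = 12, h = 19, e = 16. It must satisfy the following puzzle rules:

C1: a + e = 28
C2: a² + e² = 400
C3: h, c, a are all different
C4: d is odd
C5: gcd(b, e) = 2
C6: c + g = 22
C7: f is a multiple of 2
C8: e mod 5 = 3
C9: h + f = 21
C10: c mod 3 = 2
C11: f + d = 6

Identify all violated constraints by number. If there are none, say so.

No — constraints 4, 8, 9, 10 are not satisfied.

C1: a + e = 12 + 16 = 28  ✓
C2: a² + e² = 12² + 16² = 144 + 256 = 400  ✓
C3: values 19, 13, 12 are pairwise distinct  ✓
C4: d = 2 is even  ✗
C5: gcd(18, 16) = 2  ✓
C6: c + g = 13 + 9 = 22  ✓
C7: 4 / 2 = 2, so 2 divides 4  ✓
C8: 16 mod 5 = 1, not 3  ✗
C9: h + f = 19 + 4 = 23, not 21  ✗
C10: 13 mod 3 = 1, not 2  ✗
C11: f + d = 4 + 2 = 6  ✓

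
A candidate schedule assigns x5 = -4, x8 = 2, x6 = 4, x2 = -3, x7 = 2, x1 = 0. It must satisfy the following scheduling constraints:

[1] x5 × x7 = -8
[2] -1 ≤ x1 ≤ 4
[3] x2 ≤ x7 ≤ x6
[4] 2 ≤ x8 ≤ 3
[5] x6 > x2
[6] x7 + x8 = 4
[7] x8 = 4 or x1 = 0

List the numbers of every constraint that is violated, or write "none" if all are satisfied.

None — every constraint holds.

[1] x5 × x7 = -4 × 2 = -8  yes
[2] x1 = 0 lies in [-1, 4]  yes
[3] values -3 ≤ 2 ≤ 4  yes
[4] x8 = 2 lies in [2, 3]  yes
[5] x6 = 4, x2 = -3; 4 > -3  yes
[6] x7 + x8 = 2 + 2 = 4  yes
[7] x8 = 2 ≠ 4, but x1 = 0 = 0 (second disjunct)  yes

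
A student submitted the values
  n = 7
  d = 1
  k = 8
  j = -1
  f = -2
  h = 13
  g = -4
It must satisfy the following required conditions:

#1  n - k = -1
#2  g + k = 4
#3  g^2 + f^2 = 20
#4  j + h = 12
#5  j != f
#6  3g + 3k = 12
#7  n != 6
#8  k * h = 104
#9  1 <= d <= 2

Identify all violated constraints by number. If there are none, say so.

No violations.

#1 n - k = 7 - 8 = -1 — holds.
#2 g + k = -4 + 8 = 4 — holds.
#3 g^2 + f^2 = (-4)^2 + (-2)^2 = 16 + 4 = 20 — holds.
#4 j + h = -1 + 13 = 12 — holds.
#5 j = -1, f = -2; distinct — holds.
#6 3g + 3k = 3(-4) + 3(8) = 12 — holds.
#7 n = 7, and 7 ≠ 6 — holds.
#8 k * h = 8 * 13 = 104 — holds.
#9 d = 1 lies in [1, 2] — holds.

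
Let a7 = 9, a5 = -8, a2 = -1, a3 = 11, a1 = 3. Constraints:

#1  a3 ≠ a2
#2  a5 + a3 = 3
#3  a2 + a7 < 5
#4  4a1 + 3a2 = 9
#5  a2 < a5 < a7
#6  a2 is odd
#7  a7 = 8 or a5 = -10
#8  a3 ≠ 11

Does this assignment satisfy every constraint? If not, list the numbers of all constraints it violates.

No — constraints 3, 5, 7, 8 are not satisfied.

#1 a3 = 11, a2 = -1; distinct — holds.
#2 a5 + a3 = -8 + 11 = 3 — holds.
#3 a2 + a7 = -1 + 9 = 8; 8 ≥ 5, bound 5 not met — does not hold.
#4 4a1 + 3a2 = 4(3) + 3(-1) = 9 — holds.
#5 values -1, -8, 9; a2 = -1 is not < a5 = -8 — does not hold.
#6 a2 = -1 is odd — holds.
#7 a7 = 9 ≠ 8 and a5 = -8 ≠ -10; both disjuncts false — does not hold.
#8 a3 = 11, but 11 is required to differ — does not hold.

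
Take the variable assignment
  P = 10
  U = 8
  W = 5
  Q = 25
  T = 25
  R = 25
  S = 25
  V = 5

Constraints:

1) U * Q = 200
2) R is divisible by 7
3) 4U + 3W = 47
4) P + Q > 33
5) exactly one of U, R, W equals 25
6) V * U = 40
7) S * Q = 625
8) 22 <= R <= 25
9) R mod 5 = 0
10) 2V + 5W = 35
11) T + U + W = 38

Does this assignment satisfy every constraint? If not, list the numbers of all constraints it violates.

Constraint 2 is violated.

1) U * Q = 8 * 25 = 200 — satisfied.
2) 25 = 7*3 + 4, so 7 does not divide 25 — violated.
3) 4U + 3W = 4(8) + 3(5) = 47 — satisfied.
4) P + Q = 10 + 25 = 35; 35 > 33 — satisfied.
5) U=8, R=25, W=5; 1 of them equals 25 — satisfied.
6) V * U = 5 * 8 = 40 — satisfied.
7) S * Q = 25 * 25 = 625 — satisfied.
8) R = 25 lies in [22, 25] — satisfied.
9) 25 mod 5 = 0 — satisfied.
10) 2V + 5W = 2(5) + 5(5) = 35 — satisfied.
11) T + U + W = 25 + 8 + 5 = 38 — satisfied.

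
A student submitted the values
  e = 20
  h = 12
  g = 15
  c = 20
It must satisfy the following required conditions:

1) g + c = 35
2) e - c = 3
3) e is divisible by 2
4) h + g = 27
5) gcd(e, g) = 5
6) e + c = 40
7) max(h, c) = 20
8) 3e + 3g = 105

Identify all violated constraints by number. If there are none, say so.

1) g + c = 15 + 20 = 35  holds
2) e - c = 20 - 20 = 0, not 3  fails
3) 20 / 2 = 10, so 2 divides 20  holds
4) h + g = 12 + 15 = 27  holds
5) gcd(20, 15) = 5  holds
6) e + c = 20 + 20 = 40  holds
7) max(12, 20) = 20  holds
8) 3e + 3g = 3(20) + 3(15) = 105  holds

The assignment fails constraint 2.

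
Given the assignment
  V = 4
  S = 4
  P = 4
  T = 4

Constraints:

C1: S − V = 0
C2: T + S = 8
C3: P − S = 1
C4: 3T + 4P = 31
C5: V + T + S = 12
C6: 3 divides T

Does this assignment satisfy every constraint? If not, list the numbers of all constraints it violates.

Constraints 3, 4, 6 are violated.

C1: S − V = 4 − 4 = 0  holds
C2: T + S = 4 + 4 = 8  holds
C3: P − S = 4 − 4 = 0, not 1  fails
C4: 3T + 4P = 3(4) + 4(4) = 28, not 31  fails
C5: V + T + S = 4 + 4 + 4 = 12  holds
C6: 4 = 3×1 + 1, so 3 does not divide 4  fails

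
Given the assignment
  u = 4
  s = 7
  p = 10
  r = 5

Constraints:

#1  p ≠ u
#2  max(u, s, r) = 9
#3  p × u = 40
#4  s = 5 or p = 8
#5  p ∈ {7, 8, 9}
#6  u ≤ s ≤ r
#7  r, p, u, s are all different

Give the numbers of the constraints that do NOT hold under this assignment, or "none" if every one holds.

Constraints 2, 4, 5, and 6 are violated.

#1 p = 10, u = 4; distinct  ✔
#2 max(4, 7, 5) = 7, not 9  ✘
#3 p × u = 10 × 4 = 40  ✔
#4 s = 7 ≠ 5 and p = 10 ≠ 8; both disjuncts false  ✘
#5 p = 10 is not in {7, 8, 9}  ✘
#6 values 4, 7, 5; s = 7 is not ≤ r = 5  ✘
#7 values 5, 10, 4, 7 are pairwise distinct  ✔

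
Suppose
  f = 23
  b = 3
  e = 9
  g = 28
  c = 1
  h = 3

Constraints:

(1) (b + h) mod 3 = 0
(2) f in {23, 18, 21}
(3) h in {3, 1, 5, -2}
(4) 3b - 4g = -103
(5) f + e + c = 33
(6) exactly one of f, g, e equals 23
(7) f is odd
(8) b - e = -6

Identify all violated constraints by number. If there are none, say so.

(1) b + h = 6; 6 mod 3 = 0  OK
(2) f = 23 is in {23, 18, 21}  OK
(3) h = 3 is in {3, 1, 5, -2}  OK
(4) 3b - 4g = 3(3) - 4(28) = -103  OK
(5) f + e + c = 23 + 9 + 1 = 33  OK
(6) f=23, g=28, e=9; 1 of them equals 23  OK
(7) f = 23 is odd  OK
(8) b - e = 3 - 9 = -6  OK

No violations.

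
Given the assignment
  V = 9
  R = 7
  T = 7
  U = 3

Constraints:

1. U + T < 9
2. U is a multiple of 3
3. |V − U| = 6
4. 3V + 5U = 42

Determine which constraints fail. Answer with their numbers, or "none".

Constraint 1 is violated.

1. U + T = 3 + 7 = 10; 10 ≥ 9, bound 9 not met  no
2. 3 / 3 = 1, so 3 divides 3  yes
3. |9 − 3| = 6  yes
4. 3V + 5U = 3(9) + 5(3) = 42  yes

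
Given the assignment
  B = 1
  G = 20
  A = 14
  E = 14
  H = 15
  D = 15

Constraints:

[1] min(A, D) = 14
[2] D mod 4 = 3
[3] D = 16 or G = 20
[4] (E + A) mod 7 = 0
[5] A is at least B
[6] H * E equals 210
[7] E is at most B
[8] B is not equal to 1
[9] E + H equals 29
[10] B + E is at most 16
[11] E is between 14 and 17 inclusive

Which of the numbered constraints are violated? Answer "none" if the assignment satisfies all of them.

[1] min(14, 15) = 14 — holds.
[2] 15 mod 4 = 3 — holds.
[3] D = 15 ≠ 16, but G = 20 = 20 (second disjunct) — holds.
[4] E + A = 28; 28 mod 7 = 0 — holds.
[5] A = 14, B = 1; 14 ≥ 1 — holds.
[6] H * E = 15 * 14 = 210 — holds.
[7] E = 14, B = 1; 14 > 1 (want ≤) — does not hold.
[8] B = 1, but 1 is required to differ — does not hold.
[9] E + H = 14 + 15 = 29 — holds.
[10] B + E = 1 + 14 = 15; 15 ≤ 16 — holds.
[11] E = 14 lies in [14, 17] — holds.

The assignment fails constraints 7 and 8.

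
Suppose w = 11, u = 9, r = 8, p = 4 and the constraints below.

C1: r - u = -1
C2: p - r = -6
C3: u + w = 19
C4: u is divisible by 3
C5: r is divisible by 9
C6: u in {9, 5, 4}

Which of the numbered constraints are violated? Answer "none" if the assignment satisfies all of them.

Constraints 2, 3, and 5 are violated.

C1: r - u = 8 - 9 = -1 — holds.
C2: p - r = 4 - 8 = -4, not -6 — does not hold.
C3: u + w = 9 + 11 = 20, not 19 — does not hold.
C4: 9 / 3 = 3, so 3 divides 9 — holds.
C5: 8 = 9*0 + 8, so 9 does not divide 8 — does not hold.
C6: u = 9 is in {9, 5, 4} — holds.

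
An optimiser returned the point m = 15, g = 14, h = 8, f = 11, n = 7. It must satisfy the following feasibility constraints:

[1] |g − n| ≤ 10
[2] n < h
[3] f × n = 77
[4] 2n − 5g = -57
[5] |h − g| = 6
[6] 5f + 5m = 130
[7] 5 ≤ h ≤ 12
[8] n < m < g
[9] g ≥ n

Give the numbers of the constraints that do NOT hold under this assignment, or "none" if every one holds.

Constraints 4 and 8 are violated.

[1] |14 − 7| = 7; 7 ≤ 10 — OK.
[2] n = 7, h = 8; 7 < 8 — OK.
[3] f × n = 11 × 7 = 77 — OK.
[4] 2n − 5g = 2(7) − 5(14) = -56, not -57 — violated.
[5] |8 − 14| = 6 — OK.
[6] 5f + 5m = 5(11) + 5(15) = 130 — OK.
[7] h = 8 lies in [5, 12] — OK.
[8] values 7, 15, 14; m = 15 is not < g = 14 — violated.
[9] g = 14, n = 7; 14 ≥ 7 — OK.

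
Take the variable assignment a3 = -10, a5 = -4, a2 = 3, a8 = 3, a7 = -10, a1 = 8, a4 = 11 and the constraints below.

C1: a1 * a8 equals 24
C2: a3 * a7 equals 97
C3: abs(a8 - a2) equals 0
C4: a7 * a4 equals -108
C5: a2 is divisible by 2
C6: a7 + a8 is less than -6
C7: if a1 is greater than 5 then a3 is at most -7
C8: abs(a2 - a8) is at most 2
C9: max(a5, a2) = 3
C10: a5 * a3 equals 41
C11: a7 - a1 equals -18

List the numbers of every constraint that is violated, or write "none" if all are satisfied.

The assignment fails constraints 2, 4, 5, and 10.

C1: a1 * a8 = 8 * 3 = 24  holds
C2: a3 * a7 = -10 * (-10) = 100, not 97  fails
C3: abs(3 - 3) = 0  holds
C4: a7 * a4 = -10 * 11 = -110, not -108  fails
C5: 3 = 2*1 + 1, so 2 does not divide 3  fails
C6: a7 + a8 = -10 + 3 = -7; -7 < -6  holds
C7: a1 = 8 > 5, so we need a3 ≤ -7; a3 = -10 ≤ -7  holds
C8: abs(3 - 3) = 0; 0 ≤ 2  holds
C9: max(-4, 3) = 3  holds
C10: a5 * a3 = -4 * (-10) = 40, not 41  fails
C11: a7 - a1 = -10 - 8 = -18  holds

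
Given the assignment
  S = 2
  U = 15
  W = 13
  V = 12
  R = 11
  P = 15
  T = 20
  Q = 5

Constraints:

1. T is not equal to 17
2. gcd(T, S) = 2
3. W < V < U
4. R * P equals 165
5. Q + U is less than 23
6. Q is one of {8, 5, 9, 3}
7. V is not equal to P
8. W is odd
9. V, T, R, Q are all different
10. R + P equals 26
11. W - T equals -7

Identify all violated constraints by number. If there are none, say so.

No — constraint 3 is not satisfied.

1. T = 20, and 20 ≠ 17 — OK.
2. gcd(20, 2) = 2 — OK.
3. values 13, 12, 15; W = 13 is not < V = 12 — violated.
4. R * P = 11 * 15 = 165 — OK.
5. Q + U = 5 + 15 = 20; 20 < 23 — OK.
6. Q = 5 is in {8, 5, 9, 3} — OK.
7. V = 12, P = 15; distinct — OK.
8. W = 13 is odd — OK.
9. values 12, 20, 11, 5 are pairwise distinct — OK.
10. R + P = 11 + 15 = 26 — OK.
11. W - T = 13 - 20 = -7 — OK.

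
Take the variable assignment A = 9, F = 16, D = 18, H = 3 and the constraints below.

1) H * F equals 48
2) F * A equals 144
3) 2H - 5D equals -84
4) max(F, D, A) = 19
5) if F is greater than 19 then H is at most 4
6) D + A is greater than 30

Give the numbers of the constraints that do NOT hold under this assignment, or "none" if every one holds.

1) H * F = 3 * 16 = 48  ✔
2) F * A = 16 * 9 = 144  ✔
3) 2H - 5D = 2(3) - 5(18) = -84  ✔
4) max(16, 18, 9) = 18, not 19  ✘
5) F = 16, not > 19; antecedent false, conditional vacuously true  ✔
6) D + A = 18 + 9 = 27; 27 ≤ 30, bound 30 not met  ✘

Violated: 4, 6.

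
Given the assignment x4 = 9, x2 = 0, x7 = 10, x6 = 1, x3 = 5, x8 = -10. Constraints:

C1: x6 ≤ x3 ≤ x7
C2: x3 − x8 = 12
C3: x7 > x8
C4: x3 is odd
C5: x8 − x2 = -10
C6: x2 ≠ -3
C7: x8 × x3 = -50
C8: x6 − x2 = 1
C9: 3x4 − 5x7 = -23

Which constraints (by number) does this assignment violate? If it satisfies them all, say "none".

C1: values 1 ≤ 5 ≤ 10  yes
C2: x3 − x8 = 5 − (-10) = 15, not 12  no
C3: x7 = 10, x8 = -10; 10 > -10  yes
C4: x3 = 5 is odd  yes
C5: x8 − x2 = -10 − 0 = -10  yes
C6: x2 = 0, and 0 ≠ -3  yes
C7: x8 × x3 = -10 × 5 = -50  yes
C8: x6 − x2 = 1 − 0 = 1  yes
C9: 3x4 − 5x7 = 3(9) − 5(10) = -23  yes

No — constraint 2 is not satisfied.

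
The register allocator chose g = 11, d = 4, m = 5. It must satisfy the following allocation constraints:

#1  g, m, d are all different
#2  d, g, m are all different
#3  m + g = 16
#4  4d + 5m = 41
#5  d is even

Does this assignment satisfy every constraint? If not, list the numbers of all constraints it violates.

None — every constraint holds.

#1 values 11, 5, 4 are pairwise distinct  yes
#2 values 4, 11, 5 are pairwise distinct  yes
#3 m + g = 5 + 11 = 16  yes
#4 4d + 5m = 4(4) + 5(5) = 41  yes
#5 d = 4 is even  yes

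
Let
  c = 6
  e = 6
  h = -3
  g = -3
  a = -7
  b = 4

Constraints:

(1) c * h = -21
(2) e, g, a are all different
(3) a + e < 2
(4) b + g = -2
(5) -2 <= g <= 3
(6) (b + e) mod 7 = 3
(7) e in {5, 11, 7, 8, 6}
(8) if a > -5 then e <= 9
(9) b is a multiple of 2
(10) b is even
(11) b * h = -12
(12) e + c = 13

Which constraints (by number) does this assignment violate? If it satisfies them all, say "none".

Constraints 1, 4, 5, and 12 do not hold.

(1) c * h = 6 * (-3) = -18, not -21  no
(2) values 6, -3, -7 are pairwise distinct  yes
(3) a + e = -7 + 6 = -1; -1 < 2  yes
(4) b + g = 4 + (-3) = 1, not -2  no
(5) g = -3 is outside [-2, 3]  no
(6) b + e = 10; 10 mod 7 = 3  yes
(7) e = 6 is in {5, 11, 7, 8, 6}  yes
(8) a = -7, not > -5; antecedent false, conditional vacuously true  yes
(9) 4 / 2 = 2, so 2 divides 4  yes
(10) b = 4 is even  yes
(11) b * h = 4 * (-3) = -12  yes
(12) e + c = 6 + 6 = 12, not 13  no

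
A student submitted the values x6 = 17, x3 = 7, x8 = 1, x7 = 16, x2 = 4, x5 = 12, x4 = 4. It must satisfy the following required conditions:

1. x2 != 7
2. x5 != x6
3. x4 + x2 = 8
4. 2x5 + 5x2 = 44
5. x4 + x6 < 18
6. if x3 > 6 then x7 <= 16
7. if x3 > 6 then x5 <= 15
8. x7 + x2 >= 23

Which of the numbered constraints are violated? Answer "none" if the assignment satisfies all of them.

Constraints 5 and 8 are violated.

1. x2 = 4, and 4 ≠ 7 — holds.
2. x5 = 12, x6 = 17; distinct — holds.
3. x4 + x2 = 4 + 4 = 8 — holds.
4. 2x5 + 5x2 = 2(12) + 5(4) = 44 — holds.
5. x4 + x6 = 4 + 17 = 21; 21 ≥ 18, bound 18 not met — fails.
6. x3 = 7 > 6, so we need x7 ≤ 16; x7 = 16 ≤ 16 — holds.
7. x3 = 7 > 6, so we need x5 ≤ 15; x5 = 12 ≤ 15 — holds.
8. x7 + x2 = 16 + 4 = 20; 20 < 23, bound 23 not met — fails.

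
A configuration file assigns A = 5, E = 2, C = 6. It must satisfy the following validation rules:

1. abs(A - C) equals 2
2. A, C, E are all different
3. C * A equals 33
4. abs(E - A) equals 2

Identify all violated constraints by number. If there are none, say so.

Constraints 1, 3, and 4 are violated.

1. abs(5 - 6) = 1, not 2 — fails.
2. values 5, 6, 2 are pairwise distinct — holds.
3. C * A = 6 * 5 = 30, not 33 — fails.
4. abs(2 - 5) = 3, not 2 — fails.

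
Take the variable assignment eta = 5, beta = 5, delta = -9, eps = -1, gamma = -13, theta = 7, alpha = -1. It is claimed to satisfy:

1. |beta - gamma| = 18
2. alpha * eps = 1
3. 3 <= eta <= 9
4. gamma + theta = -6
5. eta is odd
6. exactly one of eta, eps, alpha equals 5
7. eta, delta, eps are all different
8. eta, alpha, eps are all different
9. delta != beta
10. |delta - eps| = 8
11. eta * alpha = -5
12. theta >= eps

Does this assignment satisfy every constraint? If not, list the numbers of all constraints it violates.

Violated: 8.

1. |5 - (-13)| = 18  holds
2. alpha * eps = -1 * (-1) = 1  holds
3. eta = 5 lies in [3, 9]  holds
4. gamma + theta = -13 + 7 = -6  holds
5. eta = 5 is odd  holds
6. eta=5, eps=-1, alpha=-1; 1 of them equals 5  holds
7. values 5, -9, -1 are pairwise distinct  holds
8. alpha = eps = -1, not all different  fails
9. delta = -9, beta = 5; distinct  holds
10. |-9 - (-1)| = 8  holds
11. eta * alpha = 5 * (-1) = -5  holds
12. theta = 7, eps = -1; 7 ≥ -1  holds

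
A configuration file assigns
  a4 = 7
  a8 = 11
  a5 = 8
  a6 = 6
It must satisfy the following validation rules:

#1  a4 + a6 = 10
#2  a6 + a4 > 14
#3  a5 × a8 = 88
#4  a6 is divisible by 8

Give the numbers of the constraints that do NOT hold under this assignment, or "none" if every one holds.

#1 a4 + a6 = 7 + 6 = 13, not 10 — does not hold.
#2 a6 + a4 = 6 + 7 = 13; 13 ≤ 14, bound 14 not met — does not hold.
#3 a5 × a8 = 8 × 11 = 88 — holds.
#4 6 = 8×0 + 6, so 8 does not divide 6 — does not hold.

Constraints 1, 2, 4 are violated.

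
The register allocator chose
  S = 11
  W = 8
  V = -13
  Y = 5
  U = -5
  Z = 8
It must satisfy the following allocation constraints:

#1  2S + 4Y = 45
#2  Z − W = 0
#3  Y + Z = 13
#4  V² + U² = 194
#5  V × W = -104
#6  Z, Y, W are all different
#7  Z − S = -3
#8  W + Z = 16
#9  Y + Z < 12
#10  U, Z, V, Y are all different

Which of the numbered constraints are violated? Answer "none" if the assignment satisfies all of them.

#1 2S + 4Y = 2(11) + 4(5) = 42, not 45 — violated.
#2 Z − W = 8 − 8 = 0 — OK.
#3 Y + Z = 5 + 8 = 13 — OK.
#4 V² + U² = (-13)² + (-5)² = 169 + 25 = 194 — OK.
#5 V × W = -13 × 8 = -104 — OK.
#6 Z = W = 8, not all different — violated.
#7 Z − S = 8 − 11 = -3 — OK.
#8 W + Z = 8 + 8 = 16 — OK.
#9 Y + Z = 5 + 8 = 13; 13 ≥ 12, bound 12 not met — violated.
#10 values -5, 8, -13, 5 are pairwise distinct — OK.

No — constraints 1, 6, and 9 are not satisfied.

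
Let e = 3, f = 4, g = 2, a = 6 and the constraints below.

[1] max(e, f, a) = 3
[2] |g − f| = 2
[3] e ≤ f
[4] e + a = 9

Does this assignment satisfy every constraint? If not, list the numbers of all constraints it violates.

[1] max(3, 4, 6) = 6, not 3  false
[2] |2 − 4| = 2  true
[3] e = 3, f = 4; 3 ≤ 4  true
[4] e + a = 3 + 6 = 9  true

Constraint 1 is violated.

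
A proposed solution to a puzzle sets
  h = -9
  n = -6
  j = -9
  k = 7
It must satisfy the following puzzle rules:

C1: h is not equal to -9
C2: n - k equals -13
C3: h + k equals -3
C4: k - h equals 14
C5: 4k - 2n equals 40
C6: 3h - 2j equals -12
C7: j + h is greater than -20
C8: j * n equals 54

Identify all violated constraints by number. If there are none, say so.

C1: h = -9, but -9 is required to differ  ✘
C2: n - k = -6 - 7 = -13  ✔
C3: h + k = -9 + 7 = -2, not -3  ✘
C4: k - h = 7 - (-9) = 16, not 14  ✘
C5: 4k - 2n = 4(7) - 2(-6) = 40  ✔
C6: 3h - 2j = 3(-9) - 2(-9) = -9, not -12  ✘
C7: j + h = -9 + (-9) = -18; -18 > -20  ✔
C8: j * n = -9 * (-6) = 54  ✔

Constraints 1, 3, 4, 6 do not hold.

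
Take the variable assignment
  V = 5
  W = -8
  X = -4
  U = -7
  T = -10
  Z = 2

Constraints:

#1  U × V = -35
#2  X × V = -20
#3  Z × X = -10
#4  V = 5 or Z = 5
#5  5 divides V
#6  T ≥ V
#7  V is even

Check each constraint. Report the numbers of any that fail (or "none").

#1 U × V = -7 × 5 = -35 — OK.
#2 X × V = -4 × 5 = -20 — OK.
#3 Z × X = 2 × (-4) = -8, not -10 — violated.
#4 V = 5 = 5 (first disjunct) — OK.
#5 5 / 5 = 1, so 5 divides 5 — OK.
#6 T = -10, V = 5; -10 < 5 (want ≥) — violated.
#7 V = 5 is odd — violated.

No — constraints 3, 6, and 7 are not satisfied.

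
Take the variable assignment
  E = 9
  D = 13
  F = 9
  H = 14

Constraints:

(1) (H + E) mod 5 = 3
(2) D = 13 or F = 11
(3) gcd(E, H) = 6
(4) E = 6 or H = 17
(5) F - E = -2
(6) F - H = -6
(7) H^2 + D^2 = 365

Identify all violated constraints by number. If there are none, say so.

(1) H + E = 23; 23 mod 5 = 3 — holds.
(2) D = 13 = 13 (first disjunct) — holds.
(3) gcd(9, 14) = 1, not 6 — fails.
(4) E = 9 ≠ 6 and H = 14 ≠ 17; both disjuncts false — fails.
(5) F - E = 9 - 9 = 0, not -2 — fails.
(6) F - H = 9 - 14 = -5, not -6 — fails.
(7) H^2 + D^2 = 14^2 + 13^2 = 196 + 169 = 365 — holds.

No — constraints 3, 4, 5, and 6 are not satisfied.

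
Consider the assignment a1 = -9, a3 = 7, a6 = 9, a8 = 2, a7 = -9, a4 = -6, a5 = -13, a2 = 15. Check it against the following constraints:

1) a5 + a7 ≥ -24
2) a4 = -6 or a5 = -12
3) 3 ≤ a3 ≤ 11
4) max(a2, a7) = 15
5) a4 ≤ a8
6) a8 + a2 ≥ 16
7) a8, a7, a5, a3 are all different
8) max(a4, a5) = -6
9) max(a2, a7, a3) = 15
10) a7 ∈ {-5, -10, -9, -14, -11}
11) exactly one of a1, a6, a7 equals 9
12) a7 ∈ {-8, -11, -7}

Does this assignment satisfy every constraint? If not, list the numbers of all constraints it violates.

Constraint 12 is violated.

1) a5 + a7 = -13 + (-9) = -22; -22 ≥ -24 — OK.
2) a4 = -6 = -6 (first disjunct) — OK.
3) a3 = 7 lies in [3, 11] — OK.
4) max(15, -9) = 15 — OK.
5) a4 = -6, a8 = 2; -6 ≤ 2 — OK.
6) a8 + a2 = 2 + 15 = 17; 17 ≥ 16 — OK.
7) values 2, -9, -13, 7 are pairwise distinct — OK.
8) max(-6, -13) = -6 — OK.
9) max(15, -9, 7) = 15 — OK.
10) a7 = -9 is in {-5, -10, -9, -14, -11} — OK.
11) a1=-9, a6=9, a7=-9; 1 of them equals 9 — OK.
12) a7 = -9 is not in {-8, -11, -7} — violated.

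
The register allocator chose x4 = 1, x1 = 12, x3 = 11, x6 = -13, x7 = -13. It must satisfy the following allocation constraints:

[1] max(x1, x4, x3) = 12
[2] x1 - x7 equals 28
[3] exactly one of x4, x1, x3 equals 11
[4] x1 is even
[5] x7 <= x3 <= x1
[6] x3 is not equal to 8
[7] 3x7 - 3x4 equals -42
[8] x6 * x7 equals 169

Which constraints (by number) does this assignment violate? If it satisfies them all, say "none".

[1] max(12, 1, 11) = 12 — OK.
[2] x1 - x7 = 12 - (-13) = 25, not 28 — violated.
[3] x4=1, x1=12, x3=11; 1 of them equals 11 — OK.
[4] x1 = 12 is even — OK.
[5] values -13 <= 11 <= 12 — OK.
[6] x3 = 11, and 11 ≠ 8 — OK.
[7] 3x7 - 3x4 = 3(-13) - 3(1) = -42 — OK.
[8] x6 * x7 = -13 * (-13) = 169 — OK.

Violated: 2.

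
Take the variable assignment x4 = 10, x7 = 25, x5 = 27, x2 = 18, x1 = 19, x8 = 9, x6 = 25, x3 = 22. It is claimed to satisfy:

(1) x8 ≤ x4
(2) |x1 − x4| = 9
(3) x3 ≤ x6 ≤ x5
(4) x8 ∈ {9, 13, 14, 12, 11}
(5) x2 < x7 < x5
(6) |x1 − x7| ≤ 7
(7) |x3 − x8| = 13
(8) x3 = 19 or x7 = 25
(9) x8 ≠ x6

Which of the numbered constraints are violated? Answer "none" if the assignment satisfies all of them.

(1) x8 = 9, x4 = 10; 9 ≤ 10  holds
(2) |19 − 10| = 9  holds
(3) values 22 ≤ 25 ≤ 27  holds
(4) x8 = 9 is in {9, 13, 14, 12, 11}  holds
(5) values 18 < 25 < 27  holds
(6) |19 − 25| = 6; 6 ≤ 7  holds
(7) |22 − 9| = 13  holds
(8) x3 = 22 ≠ 19, but x7 = 25 = 25 (second disjunct)  holds
(9) x8 = 9, x6 = 25; distinct  holds

All constraints are satisfied.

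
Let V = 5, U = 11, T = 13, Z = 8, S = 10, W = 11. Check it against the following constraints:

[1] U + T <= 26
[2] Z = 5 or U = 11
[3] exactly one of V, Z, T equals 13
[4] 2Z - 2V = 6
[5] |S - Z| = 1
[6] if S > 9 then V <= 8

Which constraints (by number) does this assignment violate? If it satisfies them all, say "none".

No — constraint 5 is not satisfied.

[1] U + T = 11 + 13 = 24; 24 ≤ 26  holds
[2] Z = 8 ≠ 5, but U = 11 = 11 (second disjunct)  holds
[3] V=5, Z=8, T=13; 1 of them equals 13  holds
[4] 2Z - 2V = 2(8) - 2(5) = 6  holds
[5] |10 - 8| = 2, not 1  fails
[6] S = 10 > 9, so we need V ≤ 8; V = 5 ≤ 8  holds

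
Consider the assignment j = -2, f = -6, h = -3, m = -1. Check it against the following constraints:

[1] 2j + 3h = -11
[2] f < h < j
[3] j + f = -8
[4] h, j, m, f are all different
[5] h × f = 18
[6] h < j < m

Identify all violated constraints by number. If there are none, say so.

[1] 2j + 3h = 2(-2) + 3(-3) = -13, not -11  fails
[2] values -6 < -3 < -2  holds
[3] j + f = -2 + (-6) = -8  holds
[4] values -3, -2, -1, -6 are pairwise distinct  holds
[5] h × f = -3 × (-6) = 18  holds
[6] values -3 < -2 < -1  holds

Constraint 1 is violated.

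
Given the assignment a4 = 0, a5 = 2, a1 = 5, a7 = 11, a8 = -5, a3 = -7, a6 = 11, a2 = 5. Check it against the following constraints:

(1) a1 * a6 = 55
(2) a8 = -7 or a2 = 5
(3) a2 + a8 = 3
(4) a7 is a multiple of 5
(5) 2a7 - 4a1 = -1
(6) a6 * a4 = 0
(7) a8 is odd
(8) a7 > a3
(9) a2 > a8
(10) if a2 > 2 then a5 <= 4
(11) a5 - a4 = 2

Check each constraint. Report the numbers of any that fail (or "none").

Constraints 3, 4, 5 are violated.

(1) a1 * a6 = 5 * 11 = 55 — satisfied.
(2) a8 = -5 ≠ -7, but a2 = 5 = 5 (second disjunct) — satisfied.
(3) a2 + a8 = 5 + (-5) = 0, not 3 — violated.
(4) 11 = 5*2 + 1, so 5 does not divide 11 — violated.
(5) 2a7 - 4a1 = 2(11) - 4(5) = 2, not -1 — violated.
(6) a6 * a4 = 11 * 0 = 0 — satisfied.
(7) a8 = -5 is odd — satisfied.
(8) a7 = 11, a3 = -7; 11 > -7 — satisfied.
(9) a2 = 5, a8 = -5; 5 > -5 — satisfied.
(10) a2 = 5 > 2, so we need a5 ≤ 4; a5 = 2 ≤ 4 — satisfied.
(11) a5 - a4 = 2 - 0 = 2 — satisfied.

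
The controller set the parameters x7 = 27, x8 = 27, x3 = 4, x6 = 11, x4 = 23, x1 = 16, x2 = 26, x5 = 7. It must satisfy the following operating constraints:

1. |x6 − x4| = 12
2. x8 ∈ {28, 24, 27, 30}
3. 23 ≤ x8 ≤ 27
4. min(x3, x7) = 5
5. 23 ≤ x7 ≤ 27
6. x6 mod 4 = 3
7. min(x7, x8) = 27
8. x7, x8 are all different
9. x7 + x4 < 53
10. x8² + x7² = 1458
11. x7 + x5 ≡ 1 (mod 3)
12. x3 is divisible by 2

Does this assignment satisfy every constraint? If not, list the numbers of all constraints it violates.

1. |11 − 23| = 12  yes
2. x8 = 27 is in {28, 24, 27, 30}  yes
3. x8 = 27 lies in [23, 27]  yes
4. min(4, 27) = 4, not 5  no
5. x7 = 27 lies in [23, 27]  yes
6. 11 mod 4 = 3  yes
7. min(27, 27) = 27  yes
8. x7 = x8 = 27, not all different  no
9. x7 + x4 = 27 + 23 = 50; 50 < 53  yes
10. x8² + x7² = 27² + 27² = 729 + 729 = 1458  yes
11. x7 + x5 = 34; 34 mod 3 = 1  yes
12. 4 / 2 = 2, so 2 divides 4  yes

Violated: 4 and 8.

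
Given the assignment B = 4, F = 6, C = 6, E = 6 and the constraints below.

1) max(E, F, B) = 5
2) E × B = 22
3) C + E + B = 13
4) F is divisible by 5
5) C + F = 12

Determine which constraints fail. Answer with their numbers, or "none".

1) max(6, 6, 4) = 6, not 5  fails
2) E × B = 6 × 4 = 24, not 22  fails
3) C + E + B = 6 + 6 + 4 = 16, not 13  fails
4) 6 = 5×1 + 1, so 5 does not divide 6  fails
5) C + F = 6 + 6 = 12  holds

Constraints 1, 2, 3, 4 do not hold.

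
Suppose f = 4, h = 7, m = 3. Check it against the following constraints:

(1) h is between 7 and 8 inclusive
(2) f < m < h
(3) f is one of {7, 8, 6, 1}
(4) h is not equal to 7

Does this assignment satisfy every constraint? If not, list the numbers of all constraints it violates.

(1) h = 7 lies in [7, 8] — holds.
(2) values 4, 3, 7; f = 4 is not < m = 3 — fails.
(3) f = 4 is not in {7, 8, 6, 1} — fails.
(4) h = 7, but 7 is required to differ — fails.

Constraints 2, 3, 4 are violated.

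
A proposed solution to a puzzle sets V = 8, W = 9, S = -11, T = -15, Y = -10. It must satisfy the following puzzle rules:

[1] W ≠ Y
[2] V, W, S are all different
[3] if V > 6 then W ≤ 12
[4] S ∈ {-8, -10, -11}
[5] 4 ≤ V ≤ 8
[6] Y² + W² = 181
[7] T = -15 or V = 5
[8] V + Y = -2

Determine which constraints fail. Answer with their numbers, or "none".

[1] W = 9, Y = -10; distinct — OK.
[2] values 8, 9, -11 are pairwise distinct — OK.
[3] V = 8 > 6, so we need W ≤ 12; W = 9 ≤ 12 — OK.
[4] S = -11 is in {-8, -10, -11} — OK.
[5] V = 8 lies in [4, 8] — OK.
[6] Y² + W² = (-10)² + 9² = 100 + 81 = 181 — OK.
[7] T = -15 = -15 (first disjunct) — OK.
[8] V + Y = 8 + (-10) = -2 — OK.

None — every constraint holds.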